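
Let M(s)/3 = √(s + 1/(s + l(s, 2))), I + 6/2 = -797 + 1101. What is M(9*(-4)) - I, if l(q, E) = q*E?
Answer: -301 + I*√11667/6 ≈ -301.0 + 18.002*I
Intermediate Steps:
l(q, E) = E*q
I = 301 (I = -3 + (-797 + 1101) = -3 + 304 = 301)
M(s) = 3*√(s + 1/(3*s)) (M(s) = 3*√(s + 1/(s + 2*s)) = 3*√(s + 1/(3*s)))
M(9*(-4)) - I = √(3/((9*(-4))) + 9*(9*(-4))) - 1*301 = √(3/(-36) + 9*(-36)) - 301 = √(3*(-1/36) - 324) - 301 = √(-1/12 - 324) - 301 = √(-3889/12) - 301 = I*√11667/6 - 301 = -301 + I*√11667/6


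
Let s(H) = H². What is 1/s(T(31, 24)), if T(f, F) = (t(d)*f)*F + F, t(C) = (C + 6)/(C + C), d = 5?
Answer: 25/17740944 ≈ 1.4092e-6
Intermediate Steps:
t(C) = (6 + C)/(2*C) (t(C) = (6 + C)/((2*C)) = (6 + C)*(1/(2*C)) = (6 + C)/(2*C))
T(f, F) = F + 11*F*f/10 (T(f, F) = (((½)*(6 + 5)/5)*f)*F + F = (((½)*(⅕)*11)*f)*F + F = (11*f/10)*F + F = 11*F*f/10 + F = F + 11*F*f/10)
1/s(T(31, 24)) = 1/(((⅒)*24*(10 + 11*31))²) = 1/(((⅒)*24*(10 + 341))²) = 1/(((⅒)*24*351)²) = 1/((4212/5)²) = 1/(17740944/25) = 25/17740944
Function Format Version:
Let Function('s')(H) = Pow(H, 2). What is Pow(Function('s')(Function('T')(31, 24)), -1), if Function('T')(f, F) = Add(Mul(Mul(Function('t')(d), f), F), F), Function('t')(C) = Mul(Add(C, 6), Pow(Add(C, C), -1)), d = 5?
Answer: Rational(25, 17740944) ≈ 1.4092e-6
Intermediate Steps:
Function('t')(C) = Mul(Rational(1, 2), Pow(C, -1), Add(6, C)) (Function('t')(C) = Mul(Add(6, C), Pow(Mul(2, C), -1)) = Mul(Add(6, C), Mul(Rational(1, 2), Pow(C, -1))) = Mul(Rational(1, 2), Pow(C, -1), Add(6, C)))
Function('T')(f, F) = Add(F, Mul(Rational(11, 10), F, f)) (Function('T')(f, F) = Add(Mul(Mul(Mul(Rational(1, 2), Pow(5, -1), Add(6, 5)), f), F), F) = Add(Mul(Mul(Mul(Rational(1, 2), Rational(1, 5), 11), f), F), F) = Add(Mul(Mul(Rational(11, 10), f), F), F) = Add(Mul(Rational(11, 10), F, f), F) = Add(F, Mul(Rational(11, 10), F, f)))
Pow(Function('s')(Function('T')(31, 24)), -1) = Pow(Pow(Mul(Rational(1, 10), 24, Add(10, Mul(11, 31))), 2), -1) = Pow(Pow(Mul(Rational(1, 10), 24, Add(10, 341)), 2), -1) = Pow(Pow(Mul(Rational(1, 10), 24, 351), 2), -1) = Pow(Pow(Rational(4212, 5), 2), -1) = Pow(Rational(17740944, 25), -1) = Rational(25, 17740944)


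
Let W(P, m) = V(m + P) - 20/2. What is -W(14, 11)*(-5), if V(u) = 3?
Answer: -35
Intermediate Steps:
W(P, m) = -7 (W(P, m) = 3 - 20/2 = 3 - 4*5/2 = 3 - 10 = -7)
-W(14, 11)*(-5) = -(-7)*(-5) = -1*35 = -35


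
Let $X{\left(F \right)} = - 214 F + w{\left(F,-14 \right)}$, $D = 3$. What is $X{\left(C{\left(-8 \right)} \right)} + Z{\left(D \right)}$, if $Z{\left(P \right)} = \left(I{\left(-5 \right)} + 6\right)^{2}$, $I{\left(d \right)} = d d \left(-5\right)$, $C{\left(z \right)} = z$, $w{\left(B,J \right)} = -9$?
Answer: $15864$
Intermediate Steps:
$X{\left(F \right)} = -9 - 214 F$ ($X{\left(F \right)} = - 214 F - 9 = -9 - 214 F$)
$I{\left(d \right)} = - 5 d^{2}$ ($I{\left(d \right)} = d^{2} \left(-5\right) = - 5 d^{2}$)
$Z{\left(P \right)} = 14161$ ($Z{\left(P \right)} = \left(- 5 \left(-5\right)^{2} + 6\right)^{2} = \left(\left(-5\right) 25 + 6\right)^{2} = \left(-125 + 6\right)^{2} = \left(-119\right)^{2} = 14161$)
$X{\left(C{\left(-8 \right)} \right)} + Z{\left(D \right)} = \left(-9 - -1712\right) + 14161 = \left(-9 + 1712\right) + 14161 = 1703 + 14161 = 15864$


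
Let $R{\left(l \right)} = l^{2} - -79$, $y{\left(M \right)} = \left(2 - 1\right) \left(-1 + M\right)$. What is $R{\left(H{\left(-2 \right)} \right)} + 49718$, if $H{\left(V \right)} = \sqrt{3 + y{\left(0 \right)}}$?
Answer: $49799$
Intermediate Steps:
$y{\left(M \right)} = -1 + M$ ($y{\left(M \right)} = 1 \left(-1 + M\right) = -1 + M$)
$H{\left(V \right)} = \sqrt{2}$ ($H{\left(V \right)} = \sqrt{3 + \left(-1 + 0\right)} = \sqrt{3 - 1} = \sqrt{2}$)
$R{\left(l \right)} = 79 + l^{2}$ ($R{\left(l \right)} = l^{2} + 79 = 79 + l^{2}$)
$R{\left(H{\left(-2 \right)} \right)} + 49718 = \left(79 + \left(\sqrt{2}\right)^{2}\right) + 49718 = \left(79 + 2\right) + 49718 = 81 + 49718 = 49799$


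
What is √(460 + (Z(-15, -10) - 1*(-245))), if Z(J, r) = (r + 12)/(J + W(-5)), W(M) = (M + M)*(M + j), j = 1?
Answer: √17627/5 ≈ 26.553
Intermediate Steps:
W(M) = 2*M*(1 + M) (W(M) = (M + M)*(M + 1) = (2*M)*(1 + M) = 2*M*(1 + M))
Z(J, r) = (12 + r)/(40 + J) (Z(J, r) = (r + 12)/(J + 2*(-5)*(1 - 5)) = (12 + r)/(J + 2*(-5)*(-4)) = (12 + r)/(J + 40) = (12 + r)/(40 + J))
√(460 + (Z(-15, -10) - 1*(-245))) = √(460 + ((12 - 10)/(40 - 15) - 1*(-245))) = √(460 + (2/25 + 245)) = √(460 + 6127/25) = √(17627/25) = √17627/5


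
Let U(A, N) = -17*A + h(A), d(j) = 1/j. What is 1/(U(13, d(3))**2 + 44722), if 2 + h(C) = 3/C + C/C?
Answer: 169/15869707 ≈ 1.0649e-5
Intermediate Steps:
h(C) = -1 + 3/C (h(C) = -2 + (3/C + C/C) = -2 + (3/C + 1) = -2 + (1 + 3/C) = -1 + 3/C)
d(j) = 1/j
U(A, N) = -17*A + (3 - A)/A
1/(U(13, d(3))**2 + 44722) = 1/((-1 - 17*13 + 3/13)**2 + 44722) = 1/((-1 - 221 + 3*(1/13))**2 + 44722) = 1/((-1 - 221 + 3/13)**2 + 44722) = 1/((-2883/13)**2 + 44722) = 1/(8311689/169 + 44722) = 1/(15869707/169) = 169/15869707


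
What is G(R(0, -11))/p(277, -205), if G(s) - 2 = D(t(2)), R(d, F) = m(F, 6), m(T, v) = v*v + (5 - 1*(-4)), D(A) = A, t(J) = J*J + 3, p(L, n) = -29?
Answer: -9/29 ≈ -0.31034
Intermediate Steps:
t(J) = 3 + J**2 (t(J) = J**2 + 3 = 3 + J**2)
m(T, v) = 9 + v**2 (m(T, v) = v**2 + (5 + 4) = v**2 + 9 = 9 + v**2)
R(d, F) = 45 (R(d, F) = 9 + 6**2 = 9 + 36 = 45)
G(s) = 9 (G(s) = 2 + (3 + 2**2) = 2 + (3 + 4) = 2 + 7 = 9)
G(R(0, -11))/p(277, -205) = 9/(-29) = 9*(-1/29) = -9/29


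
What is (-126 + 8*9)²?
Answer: 2916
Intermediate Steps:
(-126 + 8*9)² = (-126 + 72)² = (-54)² = 2916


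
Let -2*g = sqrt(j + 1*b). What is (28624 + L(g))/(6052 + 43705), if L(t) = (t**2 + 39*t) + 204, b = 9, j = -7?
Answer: 57657/99514 - 39*sqrt(2)/99514 ≈ 0.57883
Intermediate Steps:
g = -sqrt(2)/2 (g = -sqrt(-7 + 1*9)/2 = -sqrt(-7 + 9)/2 = -sqrt(2)/2 ≈ -0.70711)
L(t) = 204 + t**2 + 39*t
(28624 + L(g))/(6052 + 43705) = (28624 + (204 + (-sqrt(2)/2)**2 + 39*(-sqrt(2)/2)))/(6052 + 43705) = (28624 + (204 + 1/2 - 39*sqrt(2)/2))/49757 = (28624 + (409/2 - 39*sqrt(2)/2))*(1/49757) = (57657/2 - 39*sqrt(2)/2)*(1/49757) = 57657/99514 - 39*sqrt(2)/99514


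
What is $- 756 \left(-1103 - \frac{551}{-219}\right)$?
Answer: $\frac{60733512}{73} \approx 8.3197 \cdot 10^{5}$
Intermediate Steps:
$- 756 \left(-1103 - \frac{551}{-219}\right) = - 756 \left(-1103 - - \frac{551}{219}\right) = - 756 \left(-1103 + \frac{551}{219}\right) = \left(-756\right) \left(- \frac{241006}{219}\right) = \frac{60733512}{73}$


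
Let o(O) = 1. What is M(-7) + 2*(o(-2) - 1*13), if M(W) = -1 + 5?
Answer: -20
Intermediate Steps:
M(W) = 4
M(-7) + 2*(o(-2) - 1*13) = 4 + 2*(1 - 1*13) = 4 + 2*(1 - 13) = 4 + 2*(-12) = 4 - 24 = -20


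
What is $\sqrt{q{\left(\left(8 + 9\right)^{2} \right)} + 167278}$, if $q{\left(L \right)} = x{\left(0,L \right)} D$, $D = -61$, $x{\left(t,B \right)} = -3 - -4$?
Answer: $\sqrt{167217} \approx 408.92$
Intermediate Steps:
$x{\left(t,B \right)} = 1$ ($x{\left(t,B \right)} = -3 + 4 = 1$)
$q{\left(L \right)} = -61$ ($q{\left(L \right)} = 1 \left(-61\right) = -61$)
$\sqrt{q{\left(\left(8 + 9\right)^{2} \right)} + 167278} = \sqrt{-61 + 167278} = \sqrt{167217}$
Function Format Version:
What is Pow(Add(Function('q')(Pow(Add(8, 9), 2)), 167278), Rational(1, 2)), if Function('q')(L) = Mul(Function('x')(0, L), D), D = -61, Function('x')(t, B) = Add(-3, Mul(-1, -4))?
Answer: Pow(167217, Rational(1, 2)) ≈ 408.92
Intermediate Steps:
Function('x')(t, B) = 1 (Function('x')(t, B) = Add(-3, 4) = 1)
Function('q')(L) = -61 (Function('q')(L) = Mul(1, -61) = -61)
Pow(Add(Function('q')(Pow(Add(8, 9), 2)), 167278), Rational(1, 2)) = Pow(Add(-61, 167278), Rational(1, 2)) = Pow(167217, Rational(1, 2))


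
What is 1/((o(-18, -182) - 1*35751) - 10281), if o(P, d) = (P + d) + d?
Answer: -1/46414 ≈ -2.1545e-5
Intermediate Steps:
o(P, d) = P + 2*d
1/((o(-18, -182) - 1*35751) - 10281) = 1/(((-18 + 2*(-182)) - 1*35751) - 10281) = 1/(((-18 - 364) - 35751) - 10281) = 1/((-382 - 35751) - 10281) = 1/(-36133 - 10281) = 1/(-46414) = -1/46414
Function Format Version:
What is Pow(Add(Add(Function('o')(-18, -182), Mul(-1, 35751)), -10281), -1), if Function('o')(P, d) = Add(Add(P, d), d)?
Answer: Rational(-1, 46414) ≈ -2.1545e-5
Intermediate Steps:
Function('o')(P, d) = Add(P, Mul(2, d))
Pow(Add(Add(Function('o')(-18, -182), Mul(-1, 35751)), -10281), -1) = Pow(Add(Add(Add(-18, Mul(2, -182)), Mul(-1, 35751)), -10281), -1) = Pow(Add(Add(Add(-18, -364), -35751), -10281), -1) = Pow(Add(Add(-382, -35751), -10281), -1) = Pow(Add(-36133, -10281), -1) = Pow(-46414, -1) = Rational(-1, 46414)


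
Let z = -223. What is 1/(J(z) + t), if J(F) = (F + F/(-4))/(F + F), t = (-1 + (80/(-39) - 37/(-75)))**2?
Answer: 7605000/52612163 ≈ 0.14455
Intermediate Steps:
t = 6220036/950625 (t = (-1 + (80*(-1/39) - 37*(-1/75)))**2 = (-1 + (-80/39 + 37/75))**2 = (-1 - 1519/975)**2 = (-2494/975)**2 = 6220036/950625 ≈ 6.5431)
J(F) = 3/8 (J(F) = (F + F*(-1/4))/((2*F)) = (F - F/4)*(1/(2*F)) = (3*F/4)*(1/(2*F)) = 3/8)
1/(J(z) + t) = 1/(3/8 + 6220036/950625) = 1/(52612163/7605000) = 7605000/52612163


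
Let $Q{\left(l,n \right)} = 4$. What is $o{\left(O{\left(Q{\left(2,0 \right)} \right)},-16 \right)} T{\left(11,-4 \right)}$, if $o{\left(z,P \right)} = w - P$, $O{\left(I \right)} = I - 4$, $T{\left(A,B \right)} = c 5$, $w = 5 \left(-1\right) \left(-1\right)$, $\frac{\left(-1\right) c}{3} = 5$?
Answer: $-1575$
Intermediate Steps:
$c = -15$ ($c = \left(-3\right) 5 = -15$)
$w = 5$ ($w = \left(-5\right) \left(-1\right) = 5$)
$T{\left(A,B \right)} = -75$ ($T{\left(A,B \right)} = \left(-15\right) 5 = -75$)
$O{\left(I \right)} = -4 + I$
$o{\left(z,P \right)} = 5 - P$
$o{\left(O{\left(Q{\left(2,0 \right)} \right)},-16 \right)} T{\left(11,-4 \right)} = \left(5 - -16\right) \left(-75\right) = \left(5 + 16\right) \left(-75\right) = 21 \left(-75\right) = -1575$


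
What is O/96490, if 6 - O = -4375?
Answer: 4381/96490 ≈ 0.045404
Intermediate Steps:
O = 4381 (O = 6 - 1*(-4375) = 6 + 4375 = 4381)
O/96490 = 4381/96490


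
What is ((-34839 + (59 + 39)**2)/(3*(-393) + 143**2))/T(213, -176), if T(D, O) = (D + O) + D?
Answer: -5047/963500 ≈ -0.0052382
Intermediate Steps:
T(D, O) = O + 2*D
((-34839 + (59 + 39)**2)/(3*(-393) + 143**2))/T(213, -176) = ((-34839 + (59 + 39)**2)/(3*(-393) + 143**2))/(-176 + 2*213) = ((-34839 + 98**2)/(-1179 + 20449))/(-176 + 426) = ((-34839 + 9604)/19270)/250 = -25235*1/19270*(1/250) = -5047/3854*1/250 = -5047/963500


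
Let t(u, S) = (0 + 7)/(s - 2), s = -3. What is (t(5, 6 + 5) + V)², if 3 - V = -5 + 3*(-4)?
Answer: 8649/25 ≈ 345.96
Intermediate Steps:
t(u, S) = -7/5 (t(u, S) = (0 + 7)/(-3 - 2) = 7/(-5) = 7*(-⅕) = -7/5)
V = 20 (V = 3 - (-5 + 3*(-4)) = 3 - (-5 - 12) = 3 - 1*(-17) = 3 + 17 = 20)
(t(5, 6 + 5) + V)² = (-7/5 + 20)² = (93/5)² = 8649/25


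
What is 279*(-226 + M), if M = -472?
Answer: -194742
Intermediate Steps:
279*(-226 + M) = 279*(-226 - 472) = 279*(-698) = -194742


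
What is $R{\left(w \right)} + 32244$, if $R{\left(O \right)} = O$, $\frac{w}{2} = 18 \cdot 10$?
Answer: $32604$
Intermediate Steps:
$w = 360$ ($w = 2 \cdot 18 \cdot 10 = 2 \cdot 180 = 360$)
$R{\left(w \right)} + 32244 = 360 + 32244 = 32604$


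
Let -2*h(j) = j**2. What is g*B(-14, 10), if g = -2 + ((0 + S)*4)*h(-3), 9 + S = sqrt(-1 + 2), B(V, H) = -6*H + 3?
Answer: -8094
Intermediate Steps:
B(V, H) = 3 - 6*H
h(j) = -j**2/2
S = -8 (S = -9 + sqrt(-1 + 2) = -9 + sqrt(1) = -9 + 1 = -8)
g = 142 (g = -2 + ((0 - 8)*4)*(-1/2*(-3)**2) = -2 + (-8*4)*(-1/2*9) = -2 - 32*(-9/2) = -2 + 144 = 142)
g*B(-14, 10) = 142*(3 - 6*10) = 142*(3 - 60) = 142*(-57) = -8094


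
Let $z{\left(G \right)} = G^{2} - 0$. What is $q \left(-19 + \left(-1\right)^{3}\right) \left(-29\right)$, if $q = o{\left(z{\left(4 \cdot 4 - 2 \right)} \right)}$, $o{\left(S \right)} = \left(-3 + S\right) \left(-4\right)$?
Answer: $-447760$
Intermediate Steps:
$z{\left(G \right)} = G^{2}$ ($z{\left(G \right)} = G^{2} + 0 = G^{2}$)
$o{\left(S \right)} = 12 - 4 S$
$q = -772$ ($q = 12 - 4 \left(4 \cdot 4 - 2\right)^{2} = 12 - 4 \left(16 - 2\right)^{2} = 12 - 4 \cdot 14^{2} = 12 - 784 = -772$)
$q \left(-19 + \left(-1\right)^{3}\right) \left(-29\right) = - 772 \left(-19 + \left(-1\right)^{3}\right) \left(-29\right) = - 772 \left(-19 - 1\right) \left(-29\right) = - 772 \left(\left(-20\right) \left(-29\right)\right) = \left(-772\right) 580 = -447760$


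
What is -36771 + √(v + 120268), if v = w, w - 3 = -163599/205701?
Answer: -36771 + 6*√15706732444203/68567 ≈ -36424.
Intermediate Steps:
w = 151168/68567 (w = 3 - 163599/205701 = 3 - 163599*1/205701 = 3 - 54533/68567 = 151168/68567 ≈ 2.2047)
v = 151168/68567 ≈ 2.2047
-36771 + √(v + 120268) = -36771 + √(151168/68567 + 120268) = -36771 + √(8246567124/68567) = -36771 + 6*√15706732444203/68567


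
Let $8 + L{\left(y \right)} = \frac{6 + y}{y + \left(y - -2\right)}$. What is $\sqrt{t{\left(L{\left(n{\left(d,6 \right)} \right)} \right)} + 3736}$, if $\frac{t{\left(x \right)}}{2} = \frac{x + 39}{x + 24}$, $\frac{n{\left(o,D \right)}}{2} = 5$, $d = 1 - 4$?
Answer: $\frac{3 \sqrt{879267}}{46} \approx 61.154$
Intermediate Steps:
$d = -3$
$n{\left(o,D \right)} = 10$ ($n{\left(o,D \right)} = 2 \cdot 5 = 10$)
$L{\left(y \right)} = -8 + \frac{6 + y}{2 + 2 y}$ ($L{\left(y \right)} = -8 + \frac{6 + y}{y + \left(y - -2\right)} = -8 + \frac{6 + y}{y + \left(y + 2\right)} = -8 + \frac{6 + y}{y + \left(2 + y\right)} = -8 + \frac{6 + y}{2 + 2 y}$)
$t{\left(x \right)} = \frac{2 \left(39 + x\right)}{24 + x}$ ($t{\left(x \right)} = 2 \frac{x + 39}{x + 24} = 2 \frac{39 + x}{24 + x} = \frac{2 \left(39 + x\right)}{24 + x}$)
$\sqrt{t{\left(L{\left(n{\left(d,6 \right)} \right)} \right)} + 3736} = \sqrt{\frac{2 \left(39 + \frac{5 \left(-2 - 30\right)}{2 \left(1 + 10\right)}\right)}{24 + \frac{5 \left(-2 - 30\right)}{2 \left(1 + 10\right)}} + 3736} = \sqrt{\frac{2 \left(39 + \frac{5 \left(-2 - 30\right)}{2 \cdot 11}\right)}{24 + \frac{5 \left(-2 - 30\right)}{2 \cdot 11}} + 3736} = \sqrt{\frac{2 \left(39 + \frac{5}{2} \cdot \frac{1}{11} \left(-32\right)\right)}{24 + \frac{5}{2} \cdot \frac{1}{11} \left(-32\right)} + 3736} = \sqrt{\frac{2 \left(39 - \frac{80}{11}\right)}{24 - \frac{80}{11}} + 3736} = \sqrt{2 \frac{1}{\frac{184}{11}} \cdot \frac{349}{11} + 3736} = \sqrt{2 \cdot \frac{11}{184} \cdot \frac{349}{11} + 3736} = \sqrt{\frac{349}{92} + 3736} = \sqrt{\frac{344061}{92}} = \frac{3 \sqrt{879267}}{46}$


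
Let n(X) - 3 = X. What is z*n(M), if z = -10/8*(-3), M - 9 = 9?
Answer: 315/4 ≈ 78.750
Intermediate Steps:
M = 18 (M = 9 + 9 = 18)
n(X) = 3 + X
z = 15/4 (z = -10/8*(-3) = -5*¼*(-3) = -5/4*(-3) = 15/4 ≈ 3.7500)
z*n(M) = 15*(3 + 18)/4 = (15/4)*21 = 315/4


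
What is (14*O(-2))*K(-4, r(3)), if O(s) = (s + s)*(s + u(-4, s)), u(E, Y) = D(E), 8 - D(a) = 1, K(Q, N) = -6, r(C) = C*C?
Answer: 1680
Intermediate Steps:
r(C) = C**2
D(a) = 7 (D(a) = 8 - 1*1 = 8 - 1 = 7)
u(E, Y) = 7
O(s) = 2*s*(7 + s) (O(s) = (s + s)*(s + 7) = (2*s)*(7 + s) = 2*s*(7 + s))
(14*O(-2))*K(-4, r(3)) = (14*(2*(-2)*(7 - 2)))*(-6) = (14*(2*(-2)*5))*(-6) = (14*(-20))*(-6) = -280*(-6) = 1680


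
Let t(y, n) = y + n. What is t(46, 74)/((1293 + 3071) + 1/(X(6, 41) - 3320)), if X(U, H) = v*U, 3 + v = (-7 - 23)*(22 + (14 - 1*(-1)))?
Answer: 399920/14543757 ≈ 0.027498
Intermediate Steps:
v = -1113 (v = -3 + (-7 - 23)*(22 + (14 - 1*(-1))) = -3 - 30*(22 + (14 + 1)) = -3 - 30*(22 + 15) = -3 - 30*37 = -3 - 1110 = -1113)
t(y, n) = n + y
X(U, H) = -1113*U
t(46, 74)/((1293 + 3071) + 1/(X(6, 41) - 3320)) = (74 + 46)/((1293 + 3071) + 1/(-1113*6 - 3320)) = 120/(4364 + 1/(-6678 - 3320)) = 120/(4364 + 1/(-9998)) = 120/(4364 - 1/9998) = 120/(43631271/9998) = 120*(9998/43631271) = 399920/14543757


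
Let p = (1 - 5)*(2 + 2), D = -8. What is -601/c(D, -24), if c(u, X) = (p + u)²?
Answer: -601/576 ≈ -1.0434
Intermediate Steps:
p = -16 (p = -4*4 = -16)
c(u, X) = (-16 + u)²
-601/c(D, -24) = -601/(-16 - 8)² = -601/((-24)²) = -601/576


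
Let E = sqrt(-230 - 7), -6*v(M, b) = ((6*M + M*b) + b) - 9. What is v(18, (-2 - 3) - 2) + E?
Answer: 17/3 + I*sqrt(237) ≈ 5.6667 + 15.395*I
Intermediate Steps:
v(M, b) = 3/2 - M - b/6 - M*b/6 (v(M, b) = -(((6*M + M*b) + b) - 9)/6 = -((b + 6*M + M*b) - 9)/6 = -(-9 + b + 6*M + M*b)/6 = 3/2 - M - b/6 - M*b/6)
E = I*sqrt(237) (E = sqrt(-237) = I*sqrt(237) ≈ 15.395*I)
v(18, (-2 - 3) - 2) + E = (3/2 - 1*18 - ((-2 - 3) - 2)/6 - 1/6*18*((-2 - 3) - 2)) + I*sqrt(237) = (3/2 - 18 - (-5 - 2)/6 - 1/6*18*(-5 - 2)) + I*sqrt(237) = (3/2 - 18 - 1/6*(-7) - 1/6*18*(-7)) + I*sqrt(237) = (3/2 - 18 + 7/6 + 21) + I*sqrt(237) = 17/3 + I*sqrt(237)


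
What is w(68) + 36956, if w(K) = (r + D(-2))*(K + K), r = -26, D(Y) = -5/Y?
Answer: 33760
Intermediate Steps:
w(K) = -47*K (w(K) = (-26 - 5/(-2))*(K + K) = (-26 - 5*(-1/2))*(2*K) = (-26 + 5/2)*(2*K) = -47*K)
w(68) + 36956 = -47*68 + 36956 = -3196 + 36956 = 33760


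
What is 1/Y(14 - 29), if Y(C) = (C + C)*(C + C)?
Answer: 1/900 ≈ 0.0011111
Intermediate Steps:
Y(C) = 4*C² (Y(C) = (2*C)*(2*C) = 4*C²)
1/Y(14 - 29) = 1/(4*(14 - 29)²) = 1/(4*(-15)²) = 1/(4*225) = 1/900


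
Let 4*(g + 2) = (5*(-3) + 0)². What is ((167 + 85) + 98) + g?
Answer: 1617/4 ≈ 404.25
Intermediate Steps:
g = 217/4 (g = -2 + (5*(-3) + 0)²/4 = -2 + (-15 + 0)²/4 = -2 + (¼)*(-15)² = -2 + (¼)*225 = -2 + 225/4 = 217/4 ≈ 54.250)
((167 + 85) + 98) + g = ((167 + 85) + 98) + 217/4 = (252 + 98) + 217/4 = 350 + 217/4 = 1617/4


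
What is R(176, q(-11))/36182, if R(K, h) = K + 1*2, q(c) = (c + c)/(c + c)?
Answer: 89/18091 ≈ 0.0049196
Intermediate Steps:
q(c) = 1 (q(c) = (2*c)/((2*c)) = (2*c)*(1/(2*c)) = 1)
R(K, h) = 2 + K (R(K, h) = K + 2 = 2 + K)
R(176, q(-11))/36182 = (2 + 176)/36182 = 178*(1/36182) = 89/18091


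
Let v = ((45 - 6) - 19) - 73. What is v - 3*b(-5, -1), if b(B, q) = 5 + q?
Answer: -65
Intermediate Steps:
v = -53 (v = (39 - 19) - 73 = 20 - 73 = -53)
v - 3*b(-5, -1) = -53 - 3*(5 - 1) = -53 - 3*4 = -53 - 12 = -65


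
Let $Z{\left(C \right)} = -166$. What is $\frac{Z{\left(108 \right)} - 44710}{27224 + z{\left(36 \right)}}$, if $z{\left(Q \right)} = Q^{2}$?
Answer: $- \frac{11219}{7130} \approx -1.5735$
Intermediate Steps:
$\frac{Z{\left(108 \right)} - 44710}{27224 + z{\left(36 \right)}} = \frac{-166 - 44710}{27224 + 36^{2}} = - \frac{44876}{27224 + 1296} = - \frac{44876}{28520} = \left(-44876\right) \frac{1}{28520} = - \frac{11219}{7130}$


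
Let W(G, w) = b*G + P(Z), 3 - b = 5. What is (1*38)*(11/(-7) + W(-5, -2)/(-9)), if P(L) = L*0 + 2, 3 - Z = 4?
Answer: -2318/21 ≈ -110.38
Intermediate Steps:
b = -2 (b = 3 - 1*5 = 3 - 5 = -2)
Z = -1 (Z = 3 - 1*4 = 3 - 4 = -1)
P(L) = 2 (P(L) = 0 + 2 = 2)
W(G, w) = 2 - 2*G (W(G, w) = -2*G + 2 = 2 - 2*G)
(1*38)*(11/(-7) + W(-5, -2)/(-9)) = (1*38)*(11/(-7) + (2 - 2*(-5))/(-9)) = 38*(11*(-⅐) + (2 + 10)*(-⅑)) = 38*(-11/7 + 12*(-⅑)) = 38*(-11/7 - 4/3) = 38*(-61/21) = -2318/21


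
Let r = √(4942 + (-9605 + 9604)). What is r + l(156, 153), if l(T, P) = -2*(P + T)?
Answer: -618 + 9*√61 ≈ -547.71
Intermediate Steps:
l(T, P) = -2*P - 2*T
r = 9*√61 (r = √(4942 - 1) = √4941 = 9*√61 ≈ 70.292)
r + l(156, 153) = 9*√61 + (-2*153 - 2*156) = 9*√61 + (-306 - 312) = 9*√61 - 618 = -618 + 9*√61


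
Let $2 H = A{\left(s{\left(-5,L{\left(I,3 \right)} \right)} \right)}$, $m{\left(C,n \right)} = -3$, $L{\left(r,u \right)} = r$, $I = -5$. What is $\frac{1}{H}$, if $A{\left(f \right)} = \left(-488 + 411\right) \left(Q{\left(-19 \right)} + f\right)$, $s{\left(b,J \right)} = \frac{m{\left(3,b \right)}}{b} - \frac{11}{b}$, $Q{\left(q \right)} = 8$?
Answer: $- \frac{5}{2079} \approx -0.002405$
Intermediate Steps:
$s{\left(b,J \right)} = - \frac{14}{b}$ ($s{\left(b,J \right)} = - \frac{3}{b} - \frac{11}{b} = - \frac{14}{b}$)
$A{\left(f \right)} = -616 - 77 f$ ($A{\left(f \right)} = \left(-488 + 411\right) \left(8 + f\right) = - 77 \left(8 + f\right) = -616 - 77 f$)
$H = - \frac{2079}{5}$ ($H = \frac{-616 - 77 \left(- \frac{14}{-5}\right)}{2} = \frac{-616 - 77 \left(\left(-14\right) \left(- \frac{1}{5}\right)\right)}{2} = \frac{-616 - \frac{1078}{5}}{2} = \frac{1}{2} \left(- \frac{4158}{5}\right) = - \frac{2079}{5} \approx -415.8$)
$\frac{1}{H} = \frac{1}{- \frac{2079}{5}} = - \frac{5}{2079}$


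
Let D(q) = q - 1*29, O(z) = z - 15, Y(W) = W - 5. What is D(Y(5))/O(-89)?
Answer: 29/104 ≈ 0.27885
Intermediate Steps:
Y(W) = -5 + W
O(z) = -15 + z
D(q) = -29 + q (D(q) = q - 29 = -29 + q)
D(Y(5))/O(-89) = (-29 + (-5 + 5))/(-15 - 89) = (-29 + 0)/(-104) = -29*(-1/104) = 29/104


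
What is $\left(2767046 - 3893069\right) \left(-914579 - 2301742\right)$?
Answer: $3621651421383$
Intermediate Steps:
$\left(2767046 - 3893069\right) \left(-914579 - 2301742\right) = \left(-1126023\right) \left(-3216321\right) = 3621651421383$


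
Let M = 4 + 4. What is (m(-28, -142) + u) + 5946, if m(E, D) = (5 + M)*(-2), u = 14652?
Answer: 20572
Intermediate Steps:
M = 8
m(E, D) = -26 (m(E, D) = (5 + 8)*(-2) = 13*(-2) = -26)
(m(-28, -142) + u) + 5946 = (-26 + 14652) + 5946 = 14626 + 5946 = 20572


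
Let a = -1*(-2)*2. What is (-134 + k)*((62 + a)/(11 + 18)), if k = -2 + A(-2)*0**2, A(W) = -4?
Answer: -8976/29 ≈ -309.52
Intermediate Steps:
a = 4 (a = 2*2 = 4)
k = -2 (k = -2 - 4*0**2 = -2 - 4*0 = -2 + 0 = -2)
(-134 + k)*((62 + a)/(11 + 18)) = (-134 - 2)*((62 + 4)/(11 + 18)) = -8976/29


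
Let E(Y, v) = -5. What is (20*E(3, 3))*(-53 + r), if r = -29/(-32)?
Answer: 41675/8 ≈ 5209.4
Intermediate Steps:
r = 29/32 (r = -29*(-1/32) = 29/32 ≈ 0.90625)
(20*E(3, 3))*(-53 + r) = (20*(-5))*(-53 + 29/32) = -100*(-1667/32) = 41675/8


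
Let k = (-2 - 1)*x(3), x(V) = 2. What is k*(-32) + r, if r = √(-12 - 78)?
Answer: 192 + 3*I*√10 ≈ 192.0 + 9.4868*I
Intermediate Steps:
k = -6 (k = (-2 - 1)*2 = -3*2 = -6)
r = 3*I*√10 (r = √(-90) = 3*I*√10 ≈ 9.4868*I)
k*(-32) + r = -6*(-32) + 3*I*√10 = 192 + 3*I*√10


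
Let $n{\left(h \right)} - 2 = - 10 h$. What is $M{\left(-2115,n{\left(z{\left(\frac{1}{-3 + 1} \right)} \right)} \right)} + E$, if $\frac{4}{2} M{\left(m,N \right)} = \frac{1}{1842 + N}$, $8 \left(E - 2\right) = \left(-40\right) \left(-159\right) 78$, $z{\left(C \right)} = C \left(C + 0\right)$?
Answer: $\frac{228390197}{3683} \approx 62012.0$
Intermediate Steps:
$z{\left(C \right)} = C^{2}$ ($z{\left(C \right)} = C C = C^{2}$)
$n{\left(h \right)} = 2 - 10 h$
$E = 62012$ ($E = 2 + \frac{\left(-40\right) \left(-159\right) 78}{8} = 2 + \frac{6360 \cdot 78}{8} = 2 + \frac{1}{8} \cdot 496080 = 2 + 62010 = 62012$)
$M{\left(m,N \right)} = \frac{1}{2 \left(1842 + N\right)}$
$M{\left(-2115,n{\left(z{\left(\frac{1}{-3 + 1} \right)} \right)} \right)} + E = \frac{1}{2 \left(1842 + \left(2 - 10 \left(\frac{1}{-3 + 1}\right)^{2}\right)\right)} + 62012 = \frac{1}{2 \left(1842 + \left(2 - 10 \left(\frac{1}{-2}\right)^{2}\right)\right)} + 62012 = \frac{1}{2 \left(1842 + \left(2 - 10 \left(- \frac{1}{2}\right)^{2}\right)\right)} + 62012 = \frac{1}{2 \left(1842 + \left(2 - \frac{5}{2}\right)\right)} + 62012 = \frac{1}{2 \left(1842 - \frac{1}{2}\right)} + 62012 = \frac{1}{2 \cdot \frac{3683}{2}} + 62012 = \frac{1}{2} \cdot \frac{2}{3683} + 62012 = \frac{1}{3683} + 62012 = \frac{228390197}{3683}$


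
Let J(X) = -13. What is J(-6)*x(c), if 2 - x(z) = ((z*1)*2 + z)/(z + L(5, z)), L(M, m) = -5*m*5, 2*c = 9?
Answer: -221/8 ≈ -27.625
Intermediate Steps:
c = 9/2 (c = (1/2)*9 = 9/2 ≈ 4.5000)
L(M, m) = -25*m
x(z) = 17/8 (x(z) = 2 - ((z*1)*2 + z)/(z - 25*z) = 2 - (z*2 + z)/((-24*z)) = 2 - (2*z + z)*(-1/(24*z)) = 2 - 3*z*(-1/(24*z)) = 2 - 1*(-1/8) = 2 + 1/8 = 17/8)
J(-6)*x(c) = -13*17/8 = -221/8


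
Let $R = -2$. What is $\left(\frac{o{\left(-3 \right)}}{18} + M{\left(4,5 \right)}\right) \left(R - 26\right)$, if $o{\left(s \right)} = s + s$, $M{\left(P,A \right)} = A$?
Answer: $- \frac{392}{3} \approx -130.67$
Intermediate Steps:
$o{\left(s \right)} = 2 s$
$\left(\frac{o{\left(-3 \right)}}{18} + M{\left(4,5 \right)}\right) \left(R - 26\right) = \left(\frac{2 \left(-3\right)}{18} + 5\right) \left(-2 - 26\right) = \left(\left(-6\right) \frac{1}{18} + 5\right) \left(-28\right) = \left(- \frac{1}{3} + 5\right) \left(-28\right) = \frac{14}{3} \left(-28\right) = - \frac{392}{3}$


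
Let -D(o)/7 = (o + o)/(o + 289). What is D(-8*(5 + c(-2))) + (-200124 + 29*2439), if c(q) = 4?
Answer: -4011039/31 ≈ -1.2939e+5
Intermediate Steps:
D(o) = -14*o/(289 + o) (D(o) = -7*(o + o)/(o + 289) = -7*2*o/(289 + o) = -14*o/(289 + o))
D(-8*(5 + c(-2))) + (-200124 + 29*2439) = -14*(-8*(5 + 4))/(289 - 8*(5 + 4)) + (-200124 + 29*2439) = -14*(-8*9)/(289 - 8*9) + (-200124 + 70731) = -14*(-72)/(289 - 72) - 129393 = -14*(-72)/217 - 129393 = -14*(-72)*1/217 - 129393 = 144/31 - 129393 = -4011039/31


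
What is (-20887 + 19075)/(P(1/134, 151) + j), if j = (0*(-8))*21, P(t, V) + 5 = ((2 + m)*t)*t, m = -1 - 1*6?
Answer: 32536272/89785 ≈ 362.38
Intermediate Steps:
m = -7 (m = -1 - 6 = -7)
P(t, V) = -5 - 5*t² (P(t, V) = -5 + ((2 - 7)*t)*t = -5 + (-5*t)*t = -5 - 5*t²)
j = 0 (j = 0*21 = 0)
(-20887 + 19075)/(P(1/134, 151) + j) = (-20887 + 19075)/((-5 - 5*(1/134)²) + 0) = -1812/((-5 - 5*(1/134)²) + 0) = -1812/((-5 - 5*1/17956) + 0) = -1812/((-5 - 5/17956) + 0) = -1812/(-89785/17956 + 0) = -1812/(-89785/17956) = -1812*(-17956/89785) = 32536272/89785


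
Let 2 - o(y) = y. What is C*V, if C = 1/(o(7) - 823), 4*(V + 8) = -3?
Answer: 35/3312 ≈ 0.010568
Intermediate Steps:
V = -35/4 (V = -8 + (1/4)*(-3) = -8 - 3/4 = -35/4 ≈ -8.7500)
o(y) = 2 - y
C = -1/828 (C = 1/((2 - 1*7) - 823) = 1/((2 - 7) - 823) = 1/(-5 - 823) = 1/(-828) = -1/828 ≈ -0.0012077)
C*V = -1/828*(-35/4) = 35/3312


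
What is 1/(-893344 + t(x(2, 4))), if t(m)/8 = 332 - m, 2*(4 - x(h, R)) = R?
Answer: -1/890704 ≈ -1.1227e-6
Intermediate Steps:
x(h, R) = 4 - R/2
t(m) = 2656 - 8*m (t(m) = 8*(332 - m) = 2656 - 8*m)
1/(-893344 + t(x(2, 4))) = 1/(-893344 + (2656 - 8*(4 - ½*4))) = 1/(-893344 + (2656 - 8*(4 - 2))) = 1/(-893344 + (2656 - 8*2)) = 1/(-893344 + (2656 - 16)) = 1/(-893344 + 2640) = 1/(-890704) = -1/890704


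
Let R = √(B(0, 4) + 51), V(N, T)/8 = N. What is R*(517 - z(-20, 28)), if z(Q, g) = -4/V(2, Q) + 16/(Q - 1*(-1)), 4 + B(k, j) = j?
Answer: 39375*√51/76 ≈ 3699.9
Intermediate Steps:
V(N, T) = 8*N
B(k, j) = -4 + j
z(Q, g) = -¼ + 16/(1 + Q) (z(Q, g) = -4/(8*2) + 16/(Q - 1*(-1)) = -4/16 + 16/(Q + 1) = -4*1/16 + 16/(1 + Q) = -¼ + 16/(1 + Q))
R = √51 (R = √((-4 + 4) + 51) = √(0 + 51) = √51 ≈ 7.1414)
R*(517 - z(-20, 28)) = √51*(517 - (63 - 1*(-20))/(4*(1 - 20))) = √51*(517 - (63 + 20)/(4*(-19))) = √51*(517 - (-1)*83/(4*19)) = √51*(517 - 1*(-83/76)) = √51*(517 + 83/76) = √51*(39375/76) = 39375*√51/76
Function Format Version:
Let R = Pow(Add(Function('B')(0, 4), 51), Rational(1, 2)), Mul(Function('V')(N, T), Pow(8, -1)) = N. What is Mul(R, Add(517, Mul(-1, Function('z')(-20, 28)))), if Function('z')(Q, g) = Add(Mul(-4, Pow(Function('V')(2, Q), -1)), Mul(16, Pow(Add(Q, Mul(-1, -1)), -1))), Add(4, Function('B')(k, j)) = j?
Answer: Mul(Rational(39375, 76), Pow(51, Rational(1, 2))) ≈ 3699.9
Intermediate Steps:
Function('V')(N, T) = Mul(8, N)
Function('B')(k, j) = Add(-4, j)
Function('z')(Q, g) = Add(Rational(-1, 4), Mul(16, Pow(Add(1, Q), -1))) (Function('z')(Q, g) = Add(Mul(-4, Pow(Mul(8, 2), -1)), Mul(16, Pow(Add(Q, Mul(-1, -1)), -1))) = Add(Mul(-4, Pow(16, -1)), Mul(16, Pow(Add(Q, 1), -1))) = Add(Mul(-4, Rational(1, 16)), Mul(16, Pow(Add(1, Q), -1))) = Add(Rational(-1, 4), Mul(16, Pow(Add(1, Q), -1))))
R = Pow(51, Rational(1, 2)) (R = Pow(Add(Add(-4, 4), 51), Rational(1, 2)) = Pow(Add(0, 51), Rational(1, 2)) = Pow(51, Rational(1, 2)) ≈ 7.1414)
Mul(R, Add(517, Mul(-1, Function('z')(-20, 28)))) = Mul(Pow(51, Rational(1, 2)), Add(517, Mul(-1, Mul(Rational(1, 4), Pow(Add(1, -20), -1), Add(63, Mul(-1, -20)))))) = Mul(Pow(51, Rational(1, 2)), Add(517, Mul(-1, Mul(Rational(1, 4), Pow(-19, -1), Add(63, 20))))) = Mul(Pow(51, Rational(1, 2)), Add(517, Mul(-1, Mul(Rational(1, 4), Rational(-1, 19), 83)))) = Mul(Pow(51, Rational(1, 2)), Add(517, Mul(-1, Rational(-83, 76)))) = Mul(Pow(51, Rational(1, 2)), Add(517, Rational(83, 76))) = Mul(Pow(51, Rational(1, 2)), Rational(39375, 76)) = Mul(Rational(39375, 76), Pow(51, Rational(1, 2)))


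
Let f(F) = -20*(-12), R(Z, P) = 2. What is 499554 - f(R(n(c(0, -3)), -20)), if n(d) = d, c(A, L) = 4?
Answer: 499314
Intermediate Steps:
f(F) = 240
499554 - f(R(n(c(0, -3)), -20)) = 499554 - 1*240 = 499554 - 240 = 499314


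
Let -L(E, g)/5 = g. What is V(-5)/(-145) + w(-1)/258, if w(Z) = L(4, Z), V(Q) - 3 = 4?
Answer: -1081/37410 ≈ -0.028896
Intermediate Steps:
L(E, g) = -5*g
V(Q) = 7 (V(Q) = 3 + 4 = 7)
w(Z) = -5*Z
V(-5)/(-145) + w(-1)/258 = 7/(-145) - 5*(-1)/258 = 7*(-1/145) + 5*(1/258) = -7/145 + 5/258 = -1081/37410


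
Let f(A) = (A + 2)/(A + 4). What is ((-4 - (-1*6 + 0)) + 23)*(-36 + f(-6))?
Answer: -850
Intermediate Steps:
f(A) = (2 + A)/(4 + A)
((-4 - (-1*6 + 0)) + 23)*(-36 + f(-6)) = ((-4 - (-1*6 + 0)) + 23)*(-36 + (2 - 6)/(4 - 6)) = ((-4 - (-6 + 0)) + 23)*(-36 - 4/(-2)) = ((-4 - 1*(-6)) + 23)*(-36 - 1/2*(-4)) = ((-4 + 6) + 23)*(-36 + 2) = (2 + 23)*(-34) = 25*(-34) = -850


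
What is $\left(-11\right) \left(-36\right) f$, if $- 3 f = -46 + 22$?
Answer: $3168$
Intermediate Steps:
$f = 8$ ($f = - \frac{-46 + 22}{3} = \left(- \frac{1}{3}\right) \left(-24\right) = 8$)
$\left(-11\right) \left(-36\right) f = \left(-11\right) \left(-36\right) 8 = 396 \cdot 8 = 3168$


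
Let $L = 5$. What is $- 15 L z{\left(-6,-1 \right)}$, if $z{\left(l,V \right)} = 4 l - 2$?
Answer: $1950$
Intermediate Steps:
$z{\left(l,V \right)} = -2 + 4 l$
$- 15 L z{\left(-6,-1 \right)} = \left(-15\right) 5 \left(-2 + 4 \left(-6\right)\right) = - 75 \left(-2 - 24\right) = \left(-75\right) \left(-26\right) = 1950$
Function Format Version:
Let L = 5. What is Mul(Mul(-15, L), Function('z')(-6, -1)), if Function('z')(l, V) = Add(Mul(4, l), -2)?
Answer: 1950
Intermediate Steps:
Function('z')(l, V) = Add(-2, Mul(4, l))
Mul(Mul(-15, L), Function('z')(-6, -1)) = Mul(Mul(-15, 5), Add(-2, Mul(4, -6))) = Mul(-75, Add(-2, -24)) = Mul(-75, -26) = 1950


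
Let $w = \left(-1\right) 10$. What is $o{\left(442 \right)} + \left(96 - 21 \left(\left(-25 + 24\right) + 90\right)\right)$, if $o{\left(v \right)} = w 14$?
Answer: $-1913$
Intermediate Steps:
$w = -10$
$o{\left(v \right)} = -140$ ($o{\left(v \right)} = \left(-10\right) 14 = -140$)
$o{\left(442 \right)} + \left(96 - 21 \left(\left(-25 + 24\right) + 90\right)\right) = -140 + \left(96 - 21 \left(\left(-25 + 24\right) + 90\right)\right) = -140 + \left(96 - 21 \left(-1 + 90\right)\right) = -140 + \left(96 - 1869\right) = -140 - 1773 = -1913$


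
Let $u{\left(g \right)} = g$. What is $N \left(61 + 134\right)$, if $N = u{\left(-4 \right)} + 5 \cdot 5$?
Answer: $4095$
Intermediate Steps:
$N = 21$ ($N = -4 + 5 \cdot 5 = -4 + 25 = 21$)
$N \left(61 + 134\right) = 21 \left(61 + 134\right) = 21 \cdot 195 = 4095$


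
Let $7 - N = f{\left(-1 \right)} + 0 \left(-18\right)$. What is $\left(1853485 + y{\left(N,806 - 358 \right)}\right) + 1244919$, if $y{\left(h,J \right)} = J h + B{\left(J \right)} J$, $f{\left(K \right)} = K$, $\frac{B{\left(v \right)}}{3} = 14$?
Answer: $3120804$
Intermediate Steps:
$B{\left(v \right)} = 42$ ($B{\left(v \right)} = 3 \cdot 14 = 42$)
$N = 8$ ($N = 7 - \left(-1 + 0 \left(-18\right)\right) = 7 - \left(-1 + 0\right) = 7 - -1 = 7 + 1 = 8$)
$y{\left(h,J \right)} = 42 J + J h$ ($y{\left(h,J \right)} = J h + 42 J = 42 J + J h$)
$\left(1853485 + y{\left(N,806 - 358 \right)}\right) + 1244919 = \left(1853485 + \left(806 - 358\right) \left(42 + 8\right)\right) + 1244919 = \left(1853485 + \left(806 - 358\right) 50\right) + 1244919 = \left(1853485 + 448 \cdot 50\right) + 1244919 = \left(1853485 + 22400\right) + 1244919 = 1875885 + 1244919 = 3120804$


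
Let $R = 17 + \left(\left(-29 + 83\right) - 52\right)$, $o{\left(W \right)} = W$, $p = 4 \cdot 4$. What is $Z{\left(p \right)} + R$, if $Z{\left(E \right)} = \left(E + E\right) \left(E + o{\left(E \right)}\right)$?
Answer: $1043$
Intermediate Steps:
$p = 16$
$R = 19$ ($R = 17 + \left(54 - 52\right) = 17 + 2 = 19$)
$Z{\left(E \right)} = 4 E^{2}$ ($Z{\left(E \right)} = \left(E + E\right) \left(E + E\right) = 2 E 2 E = 4 E^{2}$)
$Z{\left(p \right)} + R = 4 \cdot 16^{2} + 19 = 4 \cdot 256 + 19 = 1024 + 19 = 1043$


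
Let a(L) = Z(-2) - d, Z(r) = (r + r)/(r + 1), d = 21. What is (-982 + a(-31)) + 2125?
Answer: 1126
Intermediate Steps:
Z(r) = 2*r/(1 + r) (Z(r) = (2*r)/(1 + r) = 2*r/(1 + r))
a(L) = -17 (a(L) = 2*(-2)/(1 - 2) - 1*21 = 2*(-2)/(-1) - 21 = 2*(-2)*(-1) - 21 = 4 - 21 = -17)
(-982 + a(-31)) + 2125 = (-982 - 17) + 2125 = -999 + 2125 = 1126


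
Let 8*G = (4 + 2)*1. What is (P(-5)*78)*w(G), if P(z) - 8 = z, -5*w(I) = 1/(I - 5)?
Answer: 936/85 ≈ 11.012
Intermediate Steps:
G = 3/4 (G = ((4 + 2)*1)/8 = (6*1)/8 = (1/8)*6 = 3/4 ≈ 0.75000)
w(I) = -1/(5*(-5 + I)) (w(I) = -1/(5*(I - 5)) = -1/(5*(-5 + I)))
P(z) = 8 + z
(P(-5)*78)*w(G) = ((8 - 5)*78)*(-1/(-25 + 5*(3/4))) = (3*78)*(-1/(-25 + 15/4)) = 234*(-1/(-85/4)) = 234*(-1*(-4/85)) = 234*(4/85) = 936/85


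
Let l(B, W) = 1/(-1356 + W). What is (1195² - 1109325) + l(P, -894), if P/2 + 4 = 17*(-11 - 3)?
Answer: 717074999/2250 ≈ 3.1870e+5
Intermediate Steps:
P = -484 (P = -8 + 2*(17*(-11 - 3)) = -8 + 2*(17*(-14)) = -8 + 2*(-238) = -8 - 476 = -484)
(1195² - 1109325) + l(P, -894) = (1195² - 1109325) + 1/(-1356 - 894) = (1428025 - 1109325) + 1/(-2250) = 318700 - 1/2250 = 717074999/2250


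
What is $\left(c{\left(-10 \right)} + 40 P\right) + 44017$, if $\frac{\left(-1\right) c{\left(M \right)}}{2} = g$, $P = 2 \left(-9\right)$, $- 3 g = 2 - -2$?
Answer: $\frac{129899}{3} \approx 43300.0$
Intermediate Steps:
$g = - \frac{4}{3}$ ($g = - \frac{2 - -2}{3} = - \frac{2 + 2}{3} = \left(- \frac{1}{3}\right) 4 = - \frac{4}{3} \approx -1.3333$)
$P = -18$
$c{\left(M \right)} = \frac{8}{3}$ ($c{\left(M \right)} = \left(-2\right) \left(- \frac{4}{3}\right) = \frac{8}{3}$)
$\left(c{\left(-10 \right)} + 40 P\right) + 44017 = \left(\frac{8}{3} + 40 \left(-18\right)\right) + 44017 = \left(\frac{8}{3} - 720\right) + 44017 = - \frac{2152}{3} + 44017 = \frac{129899}{3}$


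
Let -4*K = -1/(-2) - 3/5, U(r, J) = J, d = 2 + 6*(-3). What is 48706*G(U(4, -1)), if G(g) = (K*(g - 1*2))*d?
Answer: 292236/5 ≈ 58447.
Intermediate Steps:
d = -16 (d = 2 - 18 = -16)
K = 1/40 (K = -(-1/(-2) - 3/5)/4 = -(-1*(-½) - 3*⅕)/4 = -(½ - ⅗)/4 = -¼*(-⅒) = 1/40 ≈ 0.025000)
G(g) = ⅘ - 2*g/5 (G(g) = ((g - 1*2)/40)*(-16) = ((g - 2)/40)*(-16) = ((-2 + g)/40)*(-16) = (-1/20 + g/40)*(-16) = ⅘ - 2*g/5)
48706*G(U(4, -1)) = 48706*(⅘ - ⅖*(-1)) = 48706*(⅘ + ⅖) = 48706*(6/5) = 292236/5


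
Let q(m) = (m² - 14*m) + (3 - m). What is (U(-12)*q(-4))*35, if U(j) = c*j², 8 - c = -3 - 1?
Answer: 4777920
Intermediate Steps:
c = 12 (c = 8 - (-3 - 1) = 8 - 1*(-4) = 8 + 4 = 12)
q(m) = 3 + m² - 15*m
U(j) = 12*j²
(U(-12)*q(-4))*35 = ((12*(-12)²)*(3 + (-4)² - 15*(-4)))*35 = ((12*144)*(3 + 16 + 60))*35 = (1728*79)*35 = 136512*35 = 4777920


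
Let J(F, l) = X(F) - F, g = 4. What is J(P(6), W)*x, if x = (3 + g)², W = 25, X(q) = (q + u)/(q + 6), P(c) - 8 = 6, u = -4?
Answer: -1323/2 ≈ -661.50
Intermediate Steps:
P(c) = 14 (P(c) = 8 + 6 = 14)
X(q) = (-4 + q)/(6 + q) (X(q) = (q - 4)/(q + 6) = (-4 + q)/(6 + q))
J(F, l) = -F + (-4 + F)/(6 + F) (J(F, l) = (-4 + F)/(6 + F) - F = -F + (-4 + F)/(6 + F))
x = 49 (x = (3 + 4)² = 7² = 49)
J(P(6), W)*x = ((-4 + 14 - 1*14*(6 + 14))/(6 + 14))*49 = ((-4 + 14 - 1*14*20)/20)*49 = ((-4 + 14 - 280)/20)*49 = ((1/20)*(-270))*49 = -27/2*49 = -1323/2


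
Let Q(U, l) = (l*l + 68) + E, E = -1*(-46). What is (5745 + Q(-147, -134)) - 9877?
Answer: 13938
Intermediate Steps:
E = 46
Q(U, l) = 114 + l² (Q(U, l) = (l*l + 68) + 46 = (l² + 68) + 46 = (68 + l²) + 46 = 114 + l²)
(5745 + Q(-147, -134)) - 9877 = (5745 + (114 + (-134)²)) - 9877 = (5745 + (114 + 17956)) - 9877 = (5745 + 18070) - 9877 = 23815 - 9877 = 13938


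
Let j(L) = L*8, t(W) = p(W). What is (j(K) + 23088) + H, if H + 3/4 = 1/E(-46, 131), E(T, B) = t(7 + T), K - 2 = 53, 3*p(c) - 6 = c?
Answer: 1035195/44 ≈ 23527.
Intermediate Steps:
p(c) = 2 + c/3
t(W) = 2 + W/3
K = 55 (K = 2 + 53 = 55)
E(T, B) = 13/3 + T/3 (E(T, B) = 2 + (7 + T)/3 = 2 + (7/3 + T/3) = 13/3 + T/3)
j(L) = 8*L
H = -37/44 (H = -3/4 + 1/(13/3 + (1/3)*(-46)) = -3/4 + 1/(13/3 - 46/3) = -3/4 + 1/(-11) = -3/4 - 1/11 = -37/44 ≈ -0.84091)
(j(K) + 23088) + H = (8*55 + 23088) - 37/44 = (440 + 23088) - 37/44 = 23528 - 37/44 = 1035195/44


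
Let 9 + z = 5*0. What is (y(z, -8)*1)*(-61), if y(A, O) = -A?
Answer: -549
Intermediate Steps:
z = -9 (z = -9 + 5*0 = -9 + 0 = -9)
(y(z, -8)*1)*(-61) = (-1*(-9)*1)*(-61) = (9*1)*(-61) = 9*(-61) = -549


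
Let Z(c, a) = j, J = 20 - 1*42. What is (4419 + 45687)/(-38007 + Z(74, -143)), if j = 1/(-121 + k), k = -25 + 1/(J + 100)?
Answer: -27169382/20608847 ≈ -1.3183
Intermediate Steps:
J = -22 (J = 20 - 42 = -22)
k = -1949/78 (k = -25 + 1/(-22 + 100) = -25 + 1/78 = -1949/78 ≈ -24.987)
j = -78/11387 (j = 1/(-121 - 1949/78) = 1/(-11387/78) = -78/11387 ≈ -0.0068499)
Z(c, a) = -78/11387
(4419 + 45687)/(-38007 + Z(74, -143)) = (4419 + 45687)/(-38007 - 78/11387) = 50106/(-432785787/11387) = 50106*(-11387/432785787) = -27169382/20608847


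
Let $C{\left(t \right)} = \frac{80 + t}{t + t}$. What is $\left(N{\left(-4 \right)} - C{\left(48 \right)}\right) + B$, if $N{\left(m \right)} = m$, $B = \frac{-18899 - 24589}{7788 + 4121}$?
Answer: $- \frac{321008}{35727} \approx -8.985$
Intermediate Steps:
$C{\left(t \right)} = \frac{80 + t}{2 t}$
$B = - \frac{43488}{11909} \approx -3.6517$
$\left(N{\left(-4 \right)} - C{\left(48 \right)}\right) + B = \left(-4 - \frac{80 + 48}{2 \cdot 48}\right) - \frac{43488}{11909} = \left(-4 - \frac{1}{2} \cdot \frac{1}{48} \cdot 128\right) - \frac{43488}{11909} = \left(-4 - \frac{4}{3}\right) - \frac{43488}{11909} = - \frac{16}{3} - \frac{43488}{11909} = - \frac{321008}{35727}$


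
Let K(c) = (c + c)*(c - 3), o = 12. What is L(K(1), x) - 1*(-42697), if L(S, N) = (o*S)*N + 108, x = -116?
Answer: 48373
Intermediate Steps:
K(c) = 2*c*(-3 + c) (K(c) = (2*c)*(-3 + c) = 2*c*(-3 + c))
L(S, N) = 108 + 12*N*S (L(S, N) = (12*S)*N + 108 = 12*N*S + 108 = 108 + 12*N*S)
L(K(1), x) - 1*(-42697) = (108 + 12*(-116)*(2*1*(-3 + 1))) - 1*(-42697) = (108 + 12*(-116)*(2*1*(-2))) + 42697 = (108 + 12*(-116)*(-4)) + 42697 = (108 + 5568) + 42697 = 5676 + 42697 = 48373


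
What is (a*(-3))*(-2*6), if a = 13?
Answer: 468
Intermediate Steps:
(a*(-3))*(-2*6) = (13*(-3))*(-2*6) = -39*(-12) = 468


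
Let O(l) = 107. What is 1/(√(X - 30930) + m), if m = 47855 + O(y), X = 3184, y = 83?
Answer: 23981/1150190595 - I*√27746/2300381190 ≈ 2.085e-5 - 7.241e-8*I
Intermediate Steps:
m = 47962 (m = 47855 + 107 = 47962)
1/(√(X - 30930) + m) = 1/(√(3184 - 30930) + 47962) = 1/(√(-27746) + 47962) = 1/(I*√27746 + 47962) = 1/(47962 + I*√27746)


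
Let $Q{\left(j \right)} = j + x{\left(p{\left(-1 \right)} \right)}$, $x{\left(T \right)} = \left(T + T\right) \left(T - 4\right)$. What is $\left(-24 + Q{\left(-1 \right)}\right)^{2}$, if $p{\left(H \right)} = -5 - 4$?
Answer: $43681$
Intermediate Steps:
$p{\left(H \right)} = -9$ ($p{\left(H \right)} = -5 - 4 = -9$)
$x{\left(T \right)} = 2 T \left(-4 + T\right)$
$Q{\left(j \right)} = 234 + j$ ($Q{\left(j \right)} = j + 2 \left(-9\right) \left(-4 - 9\right) = j + 2 \left(-9\right) \left(-13\right) = j + 234 = 234 + j$)
$\left(-24 + Q{\left(-1 \right)}\right)^{2} = \left(-24 + \left(234 - 1\right)\right)^{2} = \left(-24 + 233\right)^{2} = 209^{2} = 43681$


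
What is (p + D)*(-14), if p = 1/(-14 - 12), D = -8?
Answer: 1463/13 ≈ 112.54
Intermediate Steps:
p = -1/26 (p = 1/(-26) = -1/26 ≈ -0.038462)
(p + D)*(-14) = (-1/26 - 8)*(-14) = -209/26*(-14) = 1463/13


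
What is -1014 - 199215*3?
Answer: -598659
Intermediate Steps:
-1014 - 199215*3 = -1014 - 699*855 = -1014 - 597645 = -598659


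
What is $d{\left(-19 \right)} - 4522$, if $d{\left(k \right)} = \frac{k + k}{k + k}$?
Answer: $-4521$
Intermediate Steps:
$d{\left(k \right)} = 1$ ($d{\left(k \right)} = \frac{2 k}{2 k} = 2 k \frac{1}{2 k} = 1$)
$d{\left(-19 \right)} - 4522 = 1 - 4522 = -4521$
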